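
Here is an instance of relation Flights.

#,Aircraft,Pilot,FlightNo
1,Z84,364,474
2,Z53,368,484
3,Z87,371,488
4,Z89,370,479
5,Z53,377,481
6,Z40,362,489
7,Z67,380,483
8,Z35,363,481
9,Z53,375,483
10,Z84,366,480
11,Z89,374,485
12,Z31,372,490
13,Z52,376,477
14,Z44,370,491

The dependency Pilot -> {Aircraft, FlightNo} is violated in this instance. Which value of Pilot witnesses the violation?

Pilot=364: row 1 → {Aircraft,FlightNo} = (Z84, 474) ✓
Pilot=368: row 2 → {Aircraft,FlightNo} = (Z53, 484) ✓
Pilot=371: row 3 → {Aircraft,FlightNo} = (Z87, 488) ✓
Pilot=370: rows 4, 14 → {Aircraft,FlightNo} takes values {(Z89, 479), (Z44, 491)} — violation
Pilot=377: row 5 → {Aircraft,FlightNo} = (Z53, 481) ✓
Pilot=362: row 6 → {Aircraft,FlightNo} = (Z40, 489) ✓
Pilot=380: row 7 → {Aircraft,FlightNo} = (Z67, 483) ✓
Pilot=363: row 8 → {Aircraft,FlightNo} = (Z35, 481) ✓
Pilot=375: row 9 → {Aircraft,FlightNo} = (Z53, 483) ✓
Pilot=366: row 10 → {Aircraft,FlightNo} = (Z84, 480) ✓
Pilot=374: row 11 → {Aircraft,FlightNo} = (Z89, 485) ✓
Pilot=372: row 12 → {Aircraft,FlightNo} = (Z31, 490) ✓
Pilot=376: row 13 → {Aircraft,FlightNo} = (Z52, 477) ✓
The only Pilot value with inconsistent RHS is Pilot=370.

370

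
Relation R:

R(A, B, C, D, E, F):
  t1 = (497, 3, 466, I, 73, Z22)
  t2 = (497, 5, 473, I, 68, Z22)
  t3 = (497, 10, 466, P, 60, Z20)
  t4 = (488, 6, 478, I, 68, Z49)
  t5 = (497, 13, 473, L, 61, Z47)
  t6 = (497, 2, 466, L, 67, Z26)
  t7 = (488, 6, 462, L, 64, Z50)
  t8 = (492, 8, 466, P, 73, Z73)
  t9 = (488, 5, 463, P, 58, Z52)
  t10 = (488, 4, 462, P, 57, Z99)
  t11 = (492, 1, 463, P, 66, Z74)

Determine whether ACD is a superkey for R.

Yes

All 11 rows have distinct ACD values, so ACD → (all attributes) holds and ACD is a superkey.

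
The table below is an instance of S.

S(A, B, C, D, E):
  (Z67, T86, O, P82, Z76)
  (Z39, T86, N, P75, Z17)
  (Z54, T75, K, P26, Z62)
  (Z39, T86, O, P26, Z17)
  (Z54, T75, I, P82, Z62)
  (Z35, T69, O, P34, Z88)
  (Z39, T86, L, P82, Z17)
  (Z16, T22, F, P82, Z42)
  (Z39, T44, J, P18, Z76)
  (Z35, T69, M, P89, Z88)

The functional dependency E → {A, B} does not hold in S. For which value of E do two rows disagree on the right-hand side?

Z76

E=Z76: 2 rows → {A,B} takes values {(Z67, T86), (Z39, T44)} — violation
E=Z17: 3 rows → {A,B} = (Z39, T86), (Z39, T86), (Z39, T86) ✓
E=Z62: 2 rows → {A,B} = (Z54, T75), (Z54, T75) ✓
E=Z88: 2 rows → {A,B} = (Z35, T69), (Z35, T69) ✓
E=Z42: 1 row → {A,B} = (Z16, T22) ✓
The only E value with inconsistent RHS is E=Z76.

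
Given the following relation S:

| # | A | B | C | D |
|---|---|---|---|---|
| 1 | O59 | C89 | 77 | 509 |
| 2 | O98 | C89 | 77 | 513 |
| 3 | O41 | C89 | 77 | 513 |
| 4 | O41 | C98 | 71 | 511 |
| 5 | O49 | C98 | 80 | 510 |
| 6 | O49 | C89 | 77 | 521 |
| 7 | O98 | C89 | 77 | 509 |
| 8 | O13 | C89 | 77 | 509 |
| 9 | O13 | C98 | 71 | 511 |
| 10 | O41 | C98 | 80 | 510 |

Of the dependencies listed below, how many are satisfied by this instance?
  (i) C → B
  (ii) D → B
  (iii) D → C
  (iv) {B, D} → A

3

(i) C → B: every LHS value maps to a single RHS value — holds.
(ii) D → B: every LHS value maps to a single RHS value — holds.
(iii) D → C: every LHS value maps to a single RHS value — holds.
(iv) {B, D} → A: (B=C89, D=509): rows 1, 7, 8 → A takes values {O59, O98, O13} — violation; (B=C89, D=513): rows 2, 3 → A takes values {O98, O41} — violation; (B=C98, D=511): rows 4, 9 → A takes values {O41, O13} — violation; (B=C98, D=510): rows 5, 10 → A takes values {O49, O41} — violation — fails.
3 of the 4 dependencies hold.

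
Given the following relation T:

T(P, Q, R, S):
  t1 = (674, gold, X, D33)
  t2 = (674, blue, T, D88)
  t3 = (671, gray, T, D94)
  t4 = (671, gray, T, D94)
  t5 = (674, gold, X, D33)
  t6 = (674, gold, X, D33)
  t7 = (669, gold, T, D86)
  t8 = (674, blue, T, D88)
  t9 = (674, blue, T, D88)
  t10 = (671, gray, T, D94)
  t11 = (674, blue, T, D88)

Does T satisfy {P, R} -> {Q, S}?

(P=674, R=X): rows 1, 5, 6 → {Q,S} = (gold, D33), (gold, D33), (gold, D33) ✓
(P=674, R=T): rows 2, 8, 9, 11 → {Q,S} = (blue, D88), (blue, D88), (blue, D88), (blue, D88) ✓
(P=671, R=T): rows 3, 4, 10 → {Q,S} = (gray, D94), (gray, D94), (gray, D94) ✓
(P=669, R=T): row 7 → {Q,S} = (gold, D86) ✓
Every {P, R} value is associated with a single {Q, S} value, so {P, R} -> {Q, S} holds.

Yes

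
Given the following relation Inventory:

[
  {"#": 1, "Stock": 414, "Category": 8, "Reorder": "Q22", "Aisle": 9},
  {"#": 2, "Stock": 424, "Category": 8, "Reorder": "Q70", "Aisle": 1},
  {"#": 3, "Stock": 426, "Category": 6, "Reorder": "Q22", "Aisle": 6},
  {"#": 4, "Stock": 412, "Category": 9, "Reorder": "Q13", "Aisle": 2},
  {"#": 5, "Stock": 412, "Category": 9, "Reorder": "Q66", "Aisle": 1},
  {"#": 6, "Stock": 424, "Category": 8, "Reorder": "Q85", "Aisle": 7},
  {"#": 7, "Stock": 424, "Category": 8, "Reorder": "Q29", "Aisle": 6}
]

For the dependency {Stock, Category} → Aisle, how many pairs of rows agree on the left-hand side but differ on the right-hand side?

4

(Stock=424, Category=8): violating pairs (2,6), (2,7), (6,7) — 3 pairs.
(Stock=412, Category=9): violating pairs (4,5) — 1 pair.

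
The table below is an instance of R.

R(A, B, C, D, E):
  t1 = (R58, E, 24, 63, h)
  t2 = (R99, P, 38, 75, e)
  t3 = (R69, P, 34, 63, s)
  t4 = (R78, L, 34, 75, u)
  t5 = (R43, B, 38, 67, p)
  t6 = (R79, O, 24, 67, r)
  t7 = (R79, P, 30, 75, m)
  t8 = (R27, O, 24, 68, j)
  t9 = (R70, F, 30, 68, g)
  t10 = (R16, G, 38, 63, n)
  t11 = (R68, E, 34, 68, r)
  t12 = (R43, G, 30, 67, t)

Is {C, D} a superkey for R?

All 12 rows have distinct {C, D} values, so {C, D} → (all attributes) holds and {C, D} is a superkey.

Yes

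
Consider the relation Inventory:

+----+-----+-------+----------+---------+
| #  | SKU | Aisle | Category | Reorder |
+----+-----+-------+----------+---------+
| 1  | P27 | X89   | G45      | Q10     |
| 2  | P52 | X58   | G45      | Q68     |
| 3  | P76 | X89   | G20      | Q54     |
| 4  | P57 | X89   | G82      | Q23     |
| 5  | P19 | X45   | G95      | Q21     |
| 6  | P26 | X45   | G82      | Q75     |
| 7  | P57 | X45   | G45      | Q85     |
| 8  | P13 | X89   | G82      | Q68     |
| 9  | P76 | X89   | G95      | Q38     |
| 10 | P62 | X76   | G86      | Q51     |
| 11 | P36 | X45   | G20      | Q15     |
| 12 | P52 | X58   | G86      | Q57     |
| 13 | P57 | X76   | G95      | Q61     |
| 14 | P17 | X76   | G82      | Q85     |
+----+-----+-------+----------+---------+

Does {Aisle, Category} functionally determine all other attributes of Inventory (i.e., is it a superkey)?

No

Rows 4 and 8 have the same {Aisle, Category} value (Aisle=X89, Category=G82) but are distinct tuples, so {Aisle, Category} does not determine every attribute — not a superkey.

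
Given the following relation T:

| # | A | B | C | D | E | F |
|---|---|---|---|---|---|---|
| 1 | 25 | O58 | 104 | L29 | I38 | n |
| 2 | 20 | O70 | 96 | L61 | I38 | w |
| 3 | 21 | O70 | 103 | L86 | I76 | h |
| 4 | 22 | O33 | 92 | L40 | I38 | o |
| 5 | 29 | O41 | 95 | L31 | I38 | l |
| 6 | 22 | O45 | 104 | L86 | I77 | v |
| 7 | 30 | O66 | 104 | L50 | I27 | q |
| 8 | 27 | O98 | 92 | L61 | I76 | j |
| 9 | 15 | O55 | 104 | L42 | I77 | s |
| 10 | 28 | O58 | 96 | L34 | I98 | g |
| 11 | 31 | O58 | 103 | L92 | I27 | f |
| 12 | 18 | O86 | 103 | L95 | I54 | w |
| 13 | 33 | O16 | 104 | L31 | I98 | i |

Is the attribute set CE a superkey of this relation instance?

No

Rows 6 and 9 have the same CE value (C=104, E=I77) but are distinct tuples, so CE does not determine every attribute — not a superkey.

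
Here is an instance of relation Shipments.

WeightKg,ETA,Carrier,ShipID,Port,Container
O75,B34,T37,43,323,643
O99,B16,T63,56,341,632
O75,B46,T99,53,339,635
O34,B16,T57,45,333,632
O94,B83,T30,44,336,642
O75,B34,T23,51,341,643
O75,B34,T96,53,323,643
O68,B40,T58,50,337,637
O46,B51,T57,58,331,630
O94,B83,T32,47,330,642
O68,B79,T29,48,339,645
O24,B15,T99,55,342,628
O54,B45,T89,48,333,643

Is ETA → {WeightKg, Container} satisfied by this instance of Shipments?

ETA=B34: 3 rows → {WeightKg,Container} = (O75, 643), (O75, 643), (O75, 643) ✓
ETA=B16: 2 rows → {WeightKg,Container} takes values {(O99, 632), (O34, 632)} — violation
ETA=B46: 1 row → {WeightKg,Container} = (O75, 635) ✓
ETA=B83: 2 rows → {WeightKg,Container} = (O94, 642), (O94, 642) ✓
ETA=B40: 1 row → {WeightKg,Container} = (O68, 637) ✓
ETA=B51: 1 row → {WeightKg,Container} = (O46, 630) ✓
ETA=B79: 1 row → {WeightKg,Container} = (O68, 645) ✓
ETA=B15: 1 row → {WeightKg,Container} = (O24, 628) ✓
ETA=B45: 1 row → {WeightKg,Container} = (O54, 643) ✓
Two rows agree on ETA but differ on {WeightKg, Container}, so ETA → {WeightKg, Container} does not hold.

No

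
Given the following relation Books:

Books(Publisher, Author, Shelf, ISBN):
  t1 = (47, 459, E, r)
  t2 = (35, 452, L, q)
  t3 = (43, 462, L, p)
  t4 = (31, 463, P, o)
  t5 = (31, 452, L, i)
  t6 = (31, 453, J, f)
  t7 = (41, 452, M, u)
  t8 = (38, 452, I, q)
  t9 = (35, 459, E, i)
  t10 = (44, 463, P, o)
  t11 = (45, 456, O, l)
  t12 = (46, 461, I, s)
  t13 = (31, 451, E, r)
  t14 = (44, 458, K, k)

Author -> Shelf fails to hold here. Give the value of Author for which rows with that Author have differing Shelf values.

452

Author=459: rows 1, 9 → Shelf = E, E ✓
Author=452: rows 2, 5, 7, 8 → Shelf takes values {L, M, I} — violation
Author=462: row 3 → Shelf = L ✓
Author=463: rows 4, 10 → Shelf = P, P ✓
Author=453: row 6 → Shelf = J ✓
Author=456: row 11 → Shelf = O ✓
Author=461: row 12 → Shelf = I ✓
Author=451: row 13 → Shelf = E ✓
Author=458: row 14 → Shelf = K ✓
The only Author value with inconsistent Shelf is Author=452.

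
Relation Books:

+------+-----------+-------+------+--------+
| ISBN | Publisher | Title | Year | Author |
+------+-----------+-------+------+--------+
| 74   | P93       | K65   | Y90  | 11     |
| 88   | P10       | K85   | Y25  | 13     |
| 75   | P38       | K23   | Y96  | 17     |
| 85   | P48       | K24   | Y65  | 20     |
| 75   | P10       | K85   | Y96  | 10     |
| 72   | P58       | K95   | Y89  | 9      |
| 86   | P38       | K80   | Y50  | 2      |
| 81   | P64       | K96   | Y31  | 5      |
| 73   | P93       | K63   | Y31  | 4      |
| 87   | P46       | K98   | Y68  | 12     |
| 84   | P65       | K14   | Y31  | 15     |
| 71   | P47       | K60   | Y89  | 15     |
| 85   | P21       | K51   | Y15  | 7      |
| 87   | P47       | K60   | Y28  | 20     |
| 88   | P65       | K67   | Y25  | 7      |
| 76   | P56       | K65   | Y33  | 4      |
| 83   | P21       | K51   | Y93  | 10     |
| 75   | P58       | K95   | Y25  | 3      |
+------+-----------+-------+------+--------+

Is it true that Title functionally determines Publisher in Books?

No

Title=K65: 2 rows → Publisher takes values {P93, P56} — violation
Title=K85: 2 rows → Publisher = P10, P10 ✓
Title=K23: 1 row → Publisher = P38 ✓
Title=K24: 1 row → Publisher = P48 ✓
Title=K95: 2 rows → Publisher = P58, P58 ✓
Title=K80: 1 row → Publisher = P38 ✓
Title=K96: 1 row → Publisher = P64 ✓
Title=K63: 1 row → Publisher = P93 ✓
Title=K98: 1 row → Publisher = P46 ✓
Title=K14: 1 row → Publisher = P65 ✓
Title=K60: 2 rows → Publisher = P47, P47 ✓
Title=K51: 2 rows → Publisher = P21, P21 ✓
Title=K67: 1 row → Publisher = P65 ✓
Two rows agree on Title but differ on Publisher, so Title → Publisher does not hold.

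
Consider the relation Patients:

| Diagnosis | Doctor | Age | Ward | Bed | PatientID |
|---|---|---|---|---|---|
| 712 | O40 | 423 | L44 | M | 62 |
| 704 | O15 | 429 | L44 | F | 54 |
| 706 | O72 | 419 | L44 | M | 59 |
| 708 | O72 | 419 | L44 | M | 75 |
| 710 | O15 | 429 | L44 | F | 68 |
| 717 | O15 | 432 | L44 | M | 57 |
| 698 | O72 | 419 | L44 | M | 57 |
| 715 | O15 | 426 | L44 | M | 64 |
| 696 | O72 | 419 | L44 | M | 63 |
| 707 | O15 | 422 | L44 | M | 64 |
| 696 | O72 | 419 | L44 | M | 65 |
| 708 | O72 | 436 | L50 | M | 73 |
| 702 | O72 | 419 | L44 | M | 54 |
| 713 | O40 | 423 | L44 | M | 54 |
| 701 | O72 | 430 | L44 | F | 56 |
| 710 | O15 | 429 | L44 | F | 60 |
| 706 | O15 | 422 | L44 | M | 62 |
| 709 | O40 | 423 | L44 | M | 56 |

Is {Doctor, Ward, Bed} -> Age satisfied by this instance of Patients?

No

(Doctor=O40, Ward=L44, Bed=M): 3 rows → Age = 423, 423, 423 ✓
(Doctor=O15, Ward=L44, Bed=F): 3 rows → Age = 429, 429, 429 ✓
(Doctor=O72, Ward=L44, Bed=M): 6 rows → Age = 419, 419, 419, 419, 419, 419 ✓
(Doctor=O15, Ward=L44, Bed=M): 4 rows → Age takes values {432, 426, 422} — violation
(Doctor=O72, Ward=L50, Bed=M): 1 row → Age = 436 ✓
(Doctor=O72, Ward=L44, Bed=F): 1 row → Age = 430 ✓
Two rows agree on {Doctor, Ward, Bed} but differ on Age, so {Doctor, Ward, Bed} -> Age does not hold.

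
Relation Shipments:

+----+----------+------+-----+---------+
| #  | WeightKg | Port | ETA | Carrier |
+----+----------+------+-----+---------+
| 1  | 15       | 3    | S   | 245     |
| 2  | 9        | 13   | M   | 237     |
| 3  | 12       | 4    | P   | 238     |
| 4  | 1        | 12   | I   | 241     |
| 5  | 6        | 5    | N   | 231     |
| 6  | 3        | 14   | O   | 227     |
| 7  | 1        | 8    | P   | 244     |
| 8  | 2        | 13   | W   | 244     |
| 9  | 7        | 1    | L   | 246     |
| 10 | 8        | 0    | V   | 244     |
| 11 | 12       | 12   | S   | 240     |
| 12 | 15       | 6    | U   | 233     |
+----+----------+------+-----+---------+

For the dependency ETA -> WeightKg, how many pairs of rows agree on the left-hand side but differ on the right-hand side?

ETA=S: violating pairs (1,11) — 1 pair.
ETA=P: violating pairs (3,7) — 1 pair.

2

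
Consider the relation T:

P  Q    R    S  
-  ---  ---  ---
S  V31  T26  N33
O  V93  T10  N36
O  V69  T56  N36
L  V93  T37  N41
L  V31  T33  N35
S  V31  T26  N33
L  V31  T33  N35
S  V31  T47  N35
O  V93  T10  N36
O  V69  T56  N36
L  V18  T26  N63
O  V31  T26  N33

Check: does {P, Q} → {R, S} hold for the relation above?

(P=S, Q=V31): 3 rows → {R,S} takes values {(T26, N33), (T47, N35)} — violation
(P=O, Q=V93): 2 rows → {R,S} = (T10, N36), (T10, N36) ✓
(P=O, Q=V69): 2 rows → {R,S} = (T56, N36), (T56, N36) ✓
(P=L, Q=V93): 1 row → {R,S} = (T37, N41) ✓
(P=L, Q=V31): 2 rows → {R,S} = (T33, N35), (T33, N35) ✓
(P=L, Q=V18): 1 row → {R,S} = (T26, N63) ✓
(P=O, Q=V31): 1 row → {R,S} = (T26, N33) ✓
Two rows agree on {P, Q} but differ on {R, S}, so {P, Q} → {R, S} does not hold.

No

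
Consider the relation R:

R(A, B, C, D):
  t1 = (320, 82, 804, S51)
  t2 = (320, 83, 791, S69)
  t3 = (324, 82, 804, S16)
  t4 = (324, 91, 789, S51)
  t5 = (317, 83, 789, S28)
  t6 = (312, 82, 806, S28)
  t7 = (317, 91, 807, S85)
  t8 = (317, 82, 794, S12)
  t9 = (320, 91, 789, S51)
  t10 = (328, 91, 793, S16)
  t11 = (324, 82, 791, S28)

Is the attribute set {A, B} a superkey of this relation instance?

No

Rows 3 and 11 have the same {A, B} value (A=324, B=82) but are distinct tuples, so {A, B} does not determine every attribute — not a superkey.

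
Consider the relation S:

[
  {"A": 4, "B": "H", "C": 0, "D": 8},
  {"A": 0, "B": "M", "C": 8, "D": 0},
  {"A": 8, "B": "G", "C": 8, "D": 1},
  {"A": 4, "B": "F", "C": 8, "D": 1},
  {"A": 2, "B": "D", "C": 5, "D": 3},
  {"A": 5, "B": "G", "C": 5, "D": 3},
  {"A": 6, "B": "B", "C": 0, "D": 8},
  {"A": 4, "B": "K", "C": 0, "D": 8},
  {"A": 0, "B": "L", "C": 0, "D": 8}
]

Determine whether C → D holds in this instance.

No

C=0: 4 rows → D = 8, 8, 8, 8 ✓
C=8: 3 rows → D takes values {0, 1} — violation
C=5: 2 rows → D = 3, 3 ✓
Two rows agree on C but differ on D, so C → D does not hold.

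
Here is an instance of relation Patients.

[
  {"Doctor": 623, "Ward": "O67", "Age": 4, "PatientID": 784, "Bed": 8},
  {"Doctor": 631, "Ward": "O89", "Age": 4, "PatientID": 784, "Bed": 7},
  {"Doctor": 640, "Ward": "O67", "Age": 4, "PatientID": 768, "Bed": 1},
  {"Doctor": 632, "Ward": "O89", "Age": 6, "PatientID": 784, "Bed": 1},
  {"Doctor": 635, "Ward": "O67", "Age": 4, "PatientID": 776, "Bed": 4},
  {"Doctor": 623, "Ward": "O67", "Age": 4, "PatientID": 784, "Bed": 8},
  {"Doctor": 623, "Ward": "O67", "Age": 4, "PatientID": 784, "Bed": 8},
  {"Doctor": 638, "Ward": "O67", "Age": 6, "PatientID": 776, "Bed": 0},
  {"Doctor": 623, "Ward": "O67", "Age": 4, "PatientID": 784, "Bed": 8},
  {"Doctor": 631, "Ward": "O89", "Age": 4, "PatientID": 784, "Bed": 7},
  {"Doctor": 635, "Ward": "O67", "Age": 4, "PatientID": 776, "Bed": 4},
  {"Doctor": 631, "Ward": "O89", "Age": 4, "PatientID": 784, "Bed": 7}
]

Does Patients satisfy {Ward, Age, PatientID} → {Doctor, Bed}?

Yes

(Ward=O67, Age=4, PatientID=784): 4 rows → {Doctor,Bed} = (623, 8), (623, 8), (623, 8), (623, 8) ✓
(Ward=O89, Age=4, PatientID=784): 3 rows → {Doctor,Bed} = (631, 7), (631, 7), (631, 7) ✓
(Ward=O67, Age=4, PatientID=768): 1 row → {Doctor,Bed} = (640, 1) ✓
(Ward=O89, Age=6, PatientID=784): 1 row → {Doctor,Bed} = (632, 1) ✓
(Ward=O67, Age=4, PatientID=776): 2 rows → {Doctor,Bed} = (635, 4), (635, 4) ✓
(Ward=O67, Age=6, PatientID=776): 1 row → {Doctor,Bed} = (638, 0) ✓
Every {Ward, Age, PatientID} value is associated with a single {Doctor, Bed} value, so {Ward, Age, PatientID} → {Doctor, Bed} holds.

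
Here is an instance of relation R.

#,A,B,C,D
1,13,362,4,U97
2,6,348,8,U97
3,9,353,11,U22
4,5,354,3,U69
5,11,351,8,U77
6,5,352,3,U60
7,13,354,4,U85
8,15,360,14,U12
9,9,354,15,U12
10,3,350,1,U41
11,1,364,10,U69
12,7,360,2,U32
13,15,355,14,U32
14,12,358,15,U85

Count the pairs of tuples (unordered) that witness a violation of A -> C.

A=13: all 2 rows agree on C — 0 pairs.
A=9: violating pairs (3,9) — 1 pair.
A=5: all 2 rows agree on C — 0 pairs.
A=15: all 2 rows agree on C — 0 pairs.

1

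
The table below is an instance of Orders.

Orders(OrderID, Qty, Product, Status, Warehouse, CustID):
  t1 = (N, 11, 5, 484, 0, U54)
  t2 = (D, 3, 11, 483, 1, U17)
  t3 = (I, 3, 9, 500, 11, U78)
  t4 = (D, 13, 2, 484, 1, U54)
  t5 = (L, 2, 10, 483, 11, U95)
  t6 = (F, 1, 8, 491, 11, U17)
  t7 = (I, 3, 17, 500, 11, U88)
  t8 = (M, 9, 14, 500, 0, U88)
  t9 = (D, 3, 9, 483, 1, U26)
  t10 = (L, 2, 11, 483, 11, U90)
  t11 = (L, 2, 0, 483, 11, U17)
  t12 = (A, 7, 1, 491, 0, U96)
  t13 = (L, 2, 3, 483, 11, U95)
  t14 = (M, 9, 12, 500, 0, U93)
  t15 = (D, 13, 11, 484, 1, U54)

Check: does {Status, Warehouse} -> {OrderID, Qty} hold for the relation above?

Yes

(Status=484, Warehouse=0): row 1 → {OrderID,Qty} = (N, 11) ✓
(Status=483, Warehouse=1): rows 2, 9 → {OrderID,Qty} = (D, 3), (D, 3) ✓
(Status=500, Warehouse=11): rows 3, 7 → {OrderID,Qty} = (I, 3), (I, 3) ✓
(Status=484, Warehouse=1): rows 4, 15 → {OrderID,Qty} = (D, 13), (D, 13) ✓
(Status=483, Warehouse=11): rows 5, 10, 11, 13 → {OrderID,Qty} = (L, 2), (L, 2), (L, 2), (L, 2) ✓
(Status=491, Warehouse=11): row 6 → {OrderID,Qty} = (F, 1) ✓
(Status=500, Warehouse=0): rows 8, 14 → {OrderID,Qty} = (M, 9), (M, 9) ✓
(Status=491, Warehouse=0): row 12 → {OrderID,Qty} = (A, 7) ✓
Every {Status, Warehouse} value is associated with a single {OrderID, Qty} value, so {Status, Warehouse} -> {OrderID, Qty} holds.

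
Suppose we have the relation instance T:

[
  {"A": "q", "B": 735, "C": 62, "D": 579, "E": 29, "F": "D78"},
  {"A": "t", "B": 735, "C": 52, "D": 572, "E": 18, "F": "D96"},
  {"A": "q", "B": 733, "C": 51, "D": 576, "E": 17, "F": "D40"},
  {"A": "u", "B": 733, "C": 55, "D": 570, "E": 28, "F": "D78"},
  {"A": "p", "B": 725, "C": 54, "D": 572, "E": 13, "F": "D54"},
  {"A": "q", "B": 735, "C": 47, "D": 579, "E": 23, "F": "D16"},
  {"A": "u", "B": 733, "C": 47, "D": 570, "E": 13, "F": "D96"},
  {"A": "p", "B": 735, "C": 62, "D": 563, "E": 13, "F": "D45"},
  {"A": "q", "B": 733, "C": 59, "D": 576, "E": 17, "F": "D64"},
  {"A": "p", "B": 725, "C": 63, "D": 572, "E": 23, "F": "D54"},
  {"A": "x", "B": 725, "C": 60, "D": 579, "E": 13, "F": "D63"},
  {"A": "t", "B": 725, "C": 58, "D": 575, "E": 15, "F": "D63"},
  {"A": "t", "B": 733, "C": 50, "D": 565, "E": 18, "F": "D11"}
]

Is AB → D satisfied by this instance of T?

(A=q, B=735): 2 rows → D = 579, 579 ✓
(A=t, B=735): 1 row → D = 572 ✓
(A=q, B=733): 2 rows → D = 576, 576 ✓
(A=u, B=733): 2 rows → D = 570, 570 ✓
(A=p, B=725): 2 rows → D = 572, 572 ✓
(A=p, B=735): 1 row → D = 563 ✓
(A=x, B=725): 1 row → D = 579 ✓
(A=t, B=725): 1 row → D = 575 ✓
(A=t, B=733): 1 row → D = 565 ✓
Every AB value is associated with a single D value, so AB → D holds.

Yes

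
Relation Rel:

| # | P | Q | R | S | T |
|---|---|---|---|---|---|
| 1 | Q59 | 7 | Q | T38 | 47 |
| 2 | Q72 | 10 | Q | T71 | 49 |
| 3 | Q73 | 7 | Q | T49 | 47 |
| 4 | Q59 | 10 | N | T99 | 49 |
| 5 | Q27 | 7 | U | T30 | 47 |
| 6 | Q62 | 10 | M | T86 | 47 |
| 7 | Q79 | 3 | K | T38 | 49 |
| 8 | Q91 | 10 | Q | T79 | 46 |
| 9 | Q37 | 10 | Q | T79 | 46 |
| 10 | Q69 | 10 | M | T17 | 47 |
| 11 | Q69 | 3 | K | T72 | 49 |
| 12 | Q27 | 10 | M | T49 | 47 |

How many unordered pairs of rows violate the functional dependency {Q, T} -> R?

3

(Q=7, T=47): violating pairs (1,5), (3,5) — 2 pairs.
(Q=10, T=49): violating pairs (2,4) — 1 pair.
(Q=10, T=47): all 3 rows agree on R — 0 pairs.
(Q=3, T=49): all 2 rows agree on R — 0 pairs.
(Q=10, T=46): all 2 rows agree on R — 0 pairs.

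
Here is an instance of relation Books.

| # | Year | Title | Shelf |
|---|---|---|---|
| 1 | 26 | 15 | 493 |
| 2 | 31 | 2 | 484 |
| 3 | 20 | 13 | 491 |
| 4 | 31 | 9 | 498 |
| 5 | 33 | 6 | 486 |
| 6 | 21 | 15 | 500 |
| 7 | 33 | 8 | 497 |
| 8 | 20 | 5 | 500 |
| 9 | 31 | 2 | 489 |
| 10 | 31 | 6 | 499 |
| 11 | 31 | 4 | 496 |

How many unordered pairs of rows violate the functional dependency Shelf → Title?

1

Shelf=500: violating pairs (6,8) — 1 pair.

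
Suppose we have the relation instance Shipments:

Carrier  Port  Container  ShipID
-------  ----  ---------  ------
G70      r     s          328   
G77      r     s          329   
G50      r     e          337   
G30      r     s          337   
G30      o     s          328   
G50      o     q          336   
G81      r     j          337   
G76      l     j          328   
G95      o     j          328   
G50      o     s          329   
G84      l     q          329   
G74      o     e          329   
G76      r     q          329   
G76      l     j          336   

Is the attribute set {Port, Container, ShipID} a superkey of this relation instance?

Yes

All 14 rows have distinct {Port, Container, ShipID} values, so {Port, Container, ShipID} → (all attributes) holds and {Port, Container, ShipID} is a superkey.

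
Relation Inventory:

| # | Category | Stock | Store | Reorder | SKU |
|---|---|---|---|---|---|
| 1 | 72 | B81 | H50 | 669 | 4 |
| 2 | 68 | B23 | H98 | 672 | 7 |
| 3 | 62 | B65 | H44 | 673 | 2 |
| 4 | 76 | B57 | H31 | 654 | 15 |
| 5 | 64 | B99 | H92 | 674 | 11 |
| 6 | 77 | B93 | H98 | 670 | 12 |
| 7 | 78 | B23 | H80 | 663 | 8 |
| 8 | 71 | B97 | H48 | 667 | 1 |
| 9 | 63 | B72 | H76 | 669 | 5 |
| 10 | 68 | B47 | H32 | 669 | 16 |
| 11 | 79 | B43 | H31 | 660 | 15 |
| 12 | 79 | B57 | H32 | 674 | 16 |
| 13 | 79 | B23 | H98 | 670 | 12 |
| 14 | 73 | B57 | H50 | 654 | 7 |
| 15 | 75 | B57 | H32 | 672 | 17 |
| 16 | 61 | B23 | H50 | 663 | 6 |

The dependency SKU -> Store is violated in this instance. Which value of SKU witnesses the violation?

7

SKU=4: row 1 → Store = H50 ✓
SKU=7: rows 2, 14 → Store takes values {H98, H50} — violation
SKU=2: row 3 → Store = H44 ✓
SKU=15: rows 4, 11 → Store = H31, H31 ✓
SKU=11: row 5 → Store = H92 ✓
SKU=12: rows 6, 13 → Store = H98, H98 ✓
SKU=8: row 7 → Store = H80 ✓
SKU=1: row 8 → Store = H48 ✓
SKU=5: row 9 → Store = H76 ✓
SKU=16: rows 10, 12 → Store = H32, H32 ✓
SKU=17: row 15 → Store = H32 ✓
SKU=6: row 16 → Store = H50 ✓
The only SKU value with inconsistent Store is SKU=7.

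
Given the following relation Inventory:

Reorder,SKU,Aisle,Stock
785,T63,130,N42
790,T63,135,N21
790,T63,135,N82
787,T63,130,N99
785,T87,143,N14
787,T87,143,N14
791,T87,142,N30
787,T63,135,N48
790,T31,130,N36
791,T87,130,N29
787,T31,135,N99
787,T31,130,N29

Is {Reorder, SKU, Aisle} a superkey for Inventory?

Two distinct rows share (Reorder=790, SKU=T63, Aisle=135), so {Reorder, SKU, Aisle} does not determine every attribute — not a superkey.

No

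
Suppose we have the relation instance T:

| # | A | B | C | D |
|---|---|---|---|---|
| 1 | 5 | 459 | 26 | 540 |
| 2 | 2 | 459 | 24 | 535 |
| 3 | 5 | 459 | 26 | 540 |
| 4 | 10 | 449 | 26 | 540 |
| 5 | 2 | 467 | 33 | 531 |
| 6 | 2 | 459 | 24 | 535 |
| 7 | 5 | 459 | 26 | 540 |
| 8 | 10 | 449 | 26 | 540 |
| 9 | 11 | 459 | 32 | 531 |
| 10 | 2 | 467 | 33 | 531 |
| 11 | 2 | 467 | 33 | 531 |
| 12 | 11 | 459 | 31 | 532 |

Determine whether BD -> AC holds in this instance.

(B=459, D=540): rows 1, 3, 7 → {A,C} = (5, 26), (5, 26), (5, 26) ✓
(B=459, D=535): rows 2, 6 → {A,C} = (2, 24), (2, 24) ✓
(B=449, D=540): rows 4, 8 → {A,C} = (10, 26), (10, 26) ✓
(B=467, D=531): rows 5, 10, 11 → {A,C} = (2, 33), (2, 33), (2, 33) ✓
(B=459, D=531): row 9 → {A,C} = (11, 32) ✓
(B=459, D=532): row 12 → {A,C} = (11, 31) ✓
Every BD value is associated with a single AC value, so BD -> AC holds.

Yes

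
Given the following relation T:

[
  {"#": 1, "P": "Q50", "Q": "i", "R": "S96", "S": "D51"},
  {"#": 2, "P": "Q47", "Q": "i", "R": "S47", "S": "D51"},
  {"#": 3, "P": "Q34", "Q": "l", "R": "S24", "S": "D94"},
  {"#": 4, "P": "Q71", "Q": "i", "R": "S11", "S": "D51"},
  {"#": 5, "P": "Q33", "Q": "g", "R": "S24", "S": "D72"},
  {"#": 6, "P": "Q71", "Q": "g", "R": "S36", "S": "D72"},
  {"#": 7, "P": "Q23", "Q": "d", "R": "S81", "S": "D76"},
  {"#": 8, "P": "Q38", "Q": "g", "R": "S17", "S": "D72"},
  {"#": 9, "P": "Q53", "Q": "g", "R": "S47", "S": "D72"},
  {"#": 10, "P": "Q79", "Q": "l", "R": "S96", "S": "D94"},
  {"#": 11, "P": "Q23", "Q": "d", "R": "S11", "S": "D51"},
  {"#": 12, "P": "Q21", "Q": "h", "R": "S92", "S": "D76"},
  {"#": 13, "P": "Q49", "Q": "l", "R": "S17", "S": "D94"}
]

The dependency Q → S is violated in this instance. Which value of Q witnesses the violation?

d

Q=i: rows 1, 2, 4 → S = D51, D51, D51 ✓
Q=l: rows 3, 10, 13 → S = D94, D94, D94 ✓
Q=g: rows 5, 6, 8, 9 → S = D72, D72, D72, D72 ✓
Q=d: rows 7, 11 → S takes values {D76, D51} — violation
Q=h: row 12 → S = D76 ✓
The only Q value with inconsistent S is Q=d.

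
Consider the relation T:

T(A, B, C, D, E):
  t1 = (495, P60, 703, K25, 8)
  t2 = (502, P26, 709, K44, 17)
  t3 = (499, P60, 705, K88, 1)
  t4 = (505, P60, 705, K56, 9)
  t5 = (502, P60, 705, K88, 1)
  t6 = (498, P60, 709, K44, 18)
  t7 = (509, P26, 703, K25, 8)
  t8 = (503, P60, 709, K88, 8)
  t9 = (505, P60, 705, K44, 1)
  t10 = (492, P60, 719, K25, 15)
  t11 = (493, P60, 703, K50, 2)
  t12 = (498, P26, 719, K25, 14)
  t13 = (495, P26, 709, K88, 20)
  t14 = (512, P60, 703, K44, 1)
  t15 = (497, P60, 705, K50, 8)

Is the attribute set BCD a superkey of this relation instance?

Rows 3 and 5 have the same BCD value (B=P60, C=705, D=K88) but are distinct tuples, so BCD does not determine every attribute — not a superkey.

No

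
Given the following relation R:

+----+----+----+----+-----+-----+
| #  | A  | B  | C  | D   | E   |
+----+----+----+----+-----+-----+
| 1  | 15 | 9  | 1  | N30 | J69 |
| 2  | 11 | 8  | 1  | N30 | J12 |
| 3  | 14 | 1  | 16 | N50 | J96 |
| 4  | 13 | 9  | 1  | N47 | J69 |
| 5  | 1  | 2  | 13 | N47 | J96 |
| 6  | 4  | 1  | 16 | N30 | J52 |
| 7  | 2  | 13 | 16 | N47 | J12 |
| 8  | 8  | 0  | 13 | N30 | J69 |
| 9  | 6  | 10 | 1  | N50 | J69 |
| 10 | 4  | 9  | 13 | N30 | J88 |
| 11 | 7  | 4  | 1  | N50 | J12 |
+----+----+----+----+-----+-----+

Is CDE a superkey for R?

Yes

All 11 rows have distinct CDE values, so CDE → (all attributes) holds and CDE is a superkey.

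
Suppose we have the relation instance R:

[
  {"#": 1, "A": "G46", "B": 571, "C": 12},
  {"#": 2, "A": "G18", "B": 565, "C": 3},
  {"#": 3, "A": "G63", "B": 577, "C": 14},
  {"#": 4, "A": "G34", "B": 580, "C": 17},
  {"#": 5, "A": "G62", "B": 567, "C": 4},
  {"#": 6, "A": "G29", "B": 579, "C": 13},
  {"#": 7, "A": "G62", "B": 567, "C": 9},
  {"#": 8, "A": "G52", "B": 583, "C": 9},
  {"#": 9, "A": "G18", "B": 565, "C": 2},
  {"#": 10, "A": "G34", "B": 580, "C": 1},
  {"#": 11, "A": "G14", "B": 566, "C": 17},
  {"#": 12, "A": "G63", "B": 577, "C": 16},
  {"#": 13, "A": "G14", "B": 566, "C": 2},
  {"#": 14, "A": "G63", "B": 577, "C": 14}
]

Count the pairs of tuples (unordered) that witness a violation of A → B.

0

A=G18: all 2 rows agree on B — 0 pairs.
A=G63: all 3 rows agree on B — 0 pairs.
A=G34: all 2 rows agree on B — 0 pairs.
A=G62: all 2 rows agree on B — 0 pairs.
A=G14: all 2 rows agree on B — 0 pairs.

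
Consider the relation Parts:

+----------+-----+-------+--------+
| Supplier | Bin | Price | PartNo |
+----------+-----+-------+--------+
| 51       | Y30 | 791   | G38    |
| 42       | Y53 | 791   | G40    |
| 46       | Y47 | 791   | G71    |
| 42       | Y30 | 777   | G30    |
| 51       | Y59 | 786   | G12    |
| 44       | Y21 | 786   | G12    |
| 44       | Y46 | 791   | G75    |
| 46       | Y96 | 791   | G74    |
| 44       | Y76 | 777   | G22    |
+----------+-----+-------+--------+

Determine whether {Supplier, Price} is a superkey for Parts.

Two distinct rows share (Supplier=46, Price=791), so {Supplier, Price} does not determine every attribute — not a superkey.

No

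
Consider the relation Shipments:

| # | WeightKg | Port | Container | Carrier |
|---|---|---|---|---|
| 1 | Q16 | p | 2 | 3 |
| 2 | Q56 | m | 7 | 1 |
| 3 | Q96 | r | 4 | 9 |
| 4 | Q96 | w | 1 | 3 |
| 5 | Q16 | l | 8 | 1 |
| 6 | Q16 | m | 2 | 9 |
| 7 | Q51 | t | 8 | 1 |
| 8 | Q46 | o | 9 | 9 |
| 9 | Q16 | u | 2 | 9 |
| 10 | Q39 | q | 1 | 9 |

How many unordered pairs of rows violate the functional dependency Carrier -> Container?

12

Carrier=3: violating pairs (1,4) — 1 pair.
Carrier=1: violating pairs (2,5), (2,7) — 2 pairs.
Carrier=9: violating pairs (3,6), (3,8), (3,9), (3,10), (6,8), (6,10), (8,9), (8,10), (9,10) — 9 pairs.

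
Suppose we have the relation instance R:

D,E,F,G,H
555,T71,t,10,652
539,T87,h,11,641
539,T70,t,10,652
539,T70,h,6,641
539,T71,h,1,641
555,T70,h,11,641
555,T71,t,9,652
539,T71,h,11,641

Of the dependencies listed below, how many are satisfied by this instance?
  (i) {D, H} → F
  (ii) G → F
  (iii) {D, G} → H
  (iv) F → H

4

(i) {D, H} → F: every LHS value maps to a single RHS value — holds.
(ii) G → F: every LHS value maps to a single RHS value — holds.
(iii) {D, G} → H: every LHS value maps to a single RHS value — holds.
(iv) F → H: every LHS value maps to a single RHS value — holds.
4 of the 4 dependencies hold.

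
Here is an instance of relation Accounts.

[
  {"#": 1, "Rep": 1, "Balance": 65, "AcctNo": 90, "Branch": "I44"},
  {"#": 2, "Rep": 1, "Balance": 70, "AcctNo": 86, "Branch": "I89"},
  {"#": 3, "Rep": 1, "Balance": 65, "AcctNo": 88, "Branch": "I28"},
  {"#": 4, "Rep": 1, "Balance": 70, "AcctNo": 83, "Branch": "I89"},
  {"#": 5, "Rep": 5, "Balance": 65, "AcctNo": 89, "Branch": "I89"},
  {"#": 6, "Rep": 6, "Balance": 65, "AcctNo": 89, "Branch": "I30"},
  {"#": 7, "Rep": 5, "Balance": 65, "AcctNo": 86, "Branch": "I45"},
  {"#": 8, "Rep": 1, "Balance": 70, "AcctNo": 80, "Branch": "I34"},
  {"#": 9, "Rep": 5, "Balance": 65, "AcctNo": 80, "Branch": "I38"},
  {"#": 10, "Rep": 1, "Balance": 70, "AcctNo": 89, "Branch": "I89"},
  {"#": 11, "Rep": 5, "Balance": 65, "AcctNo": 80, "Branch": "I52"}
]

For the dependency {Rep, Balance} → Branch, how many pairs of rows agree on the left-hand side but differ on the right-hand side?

(Rep=1, Balance=65): violating pairs (1,3) — 1 pair.
(Rep=1, Balance=70): violating pairs (2,8), (4,8), (8,10) — 3 pairs.
(Rep=5, Balance=65): violating pairs (5,7), (5,9), (5,11), (7,9), (7,11), (9,11) — 6 pairs.

10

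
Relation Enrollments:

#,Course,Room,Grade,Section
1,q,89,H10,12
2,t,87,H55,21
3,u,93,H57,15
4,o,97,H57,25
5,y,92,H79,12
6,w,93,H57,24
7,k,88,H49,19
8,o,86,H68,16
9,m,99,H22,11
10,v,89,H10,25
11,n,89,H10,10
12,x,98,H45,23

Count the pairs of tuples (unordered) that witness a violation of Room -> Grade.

0

Room=89: all 3 rows agree on Grade — 0 pairs.
Room=93: all 2 rows agree on Grade — 0 pairs.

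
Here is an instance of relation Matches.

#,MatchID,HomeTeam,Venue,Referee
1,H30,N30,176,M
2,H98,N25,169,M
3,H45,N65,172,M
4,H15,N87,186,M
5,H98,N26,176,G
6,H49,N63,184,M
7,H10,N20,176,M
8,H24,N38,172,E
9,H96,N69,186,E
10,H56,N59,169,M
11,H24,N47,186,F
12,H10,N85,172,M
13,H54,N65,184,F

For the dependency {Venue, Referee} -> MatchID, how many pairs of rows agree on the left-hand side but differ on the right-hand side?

(Venue=176, Referee=M): violating pairs (1,7) — 1 pair.
(Venue=169, Referee=M): violating pairs (2,10) — 1 pair.
(Venue=172, Referee=M): violating pairs (3,12) — 1 pair.

3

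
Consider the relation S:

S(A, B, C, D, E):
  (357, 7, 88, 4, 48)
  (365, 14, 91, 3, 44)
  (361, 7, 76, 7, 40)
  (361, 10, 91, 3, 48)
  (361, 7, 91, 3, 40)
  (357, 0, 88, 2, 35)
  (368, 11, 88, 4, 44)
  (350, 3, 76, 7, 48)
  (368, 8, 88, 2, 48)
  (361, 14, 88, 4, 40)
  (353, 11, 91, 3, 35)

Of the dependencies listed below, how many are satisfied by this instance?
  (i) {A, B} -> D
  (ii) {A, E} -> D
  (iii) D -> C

1

(i) {A, B} -> D: (A=361, B=7): 2 rows → D takes values {7, 3} — violation — fails.
(ii) {A, E} -> D: (A=361, E=40): 3 rows → D takes values {7, 3, 4} — violation — fails.
(iii) D -> C: every LHS value maps to a single RHS value — holds.
1 of the 3 dependencies holds.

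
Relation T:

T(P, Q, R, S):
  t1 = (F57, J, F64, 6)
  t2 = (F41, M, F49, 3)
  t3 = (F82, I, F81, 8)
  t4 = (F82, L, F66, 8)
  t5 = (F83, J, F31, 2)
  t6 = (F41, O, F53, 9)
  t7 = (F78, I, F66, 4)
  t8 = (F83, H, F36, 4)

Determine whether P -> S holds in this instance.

No

P=F57: row 1 → S = 6 ✓
P=F41: rows 2, 6 → S takes values {3, 9} — violation
P=F82: rows 3, 4 → S = 8, 8 ✓
P=F83: rows 5, 8 → S takes values {2, 4} — violation
P=F78: row 7 → S = 4 ✓
Two rows agree on P but differ on S, so P -> S does not hold.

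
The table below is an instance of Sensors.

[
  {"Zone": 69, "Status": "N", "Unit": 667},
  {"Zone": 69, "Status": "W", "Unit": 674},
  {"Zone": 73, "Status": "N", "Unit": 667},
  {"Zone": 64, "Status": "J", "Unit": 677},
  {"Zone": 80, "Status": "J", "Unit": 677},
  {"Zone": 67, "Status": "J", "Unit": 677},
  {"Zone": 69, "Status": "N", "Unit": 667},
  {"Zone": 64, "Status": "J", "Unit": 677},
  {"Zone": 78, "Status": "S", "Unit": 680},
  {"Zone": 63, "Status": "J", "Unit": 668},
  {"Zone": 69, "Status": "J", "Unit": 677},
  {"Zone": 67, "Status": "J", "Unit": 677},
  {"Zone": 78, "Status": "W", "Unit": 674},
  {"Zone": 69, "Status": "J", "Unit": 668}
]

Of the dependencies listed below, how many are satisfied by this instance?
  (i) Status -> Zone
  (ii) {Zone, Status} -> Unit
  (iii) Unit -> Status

1

(i) Status -> Zone: Status=N: 3 rows → Zone takes values {69, 73} — violation; Status=W: 2 rows → Zone takes values {69, 78} — violation; Status=J: 8 rows → Zone takes values {64, 80, 67, 63, 69} — violation — fails.
(ii) {Zone, Status} -> Unit: (Zone=69, Status=J): 2 rows → Unit takes values {677, 668} — violation — fails.
(iii) Unit -> Status: every LHS value maps to a single RHS value — holds.
1 of the 3 dependencies holds.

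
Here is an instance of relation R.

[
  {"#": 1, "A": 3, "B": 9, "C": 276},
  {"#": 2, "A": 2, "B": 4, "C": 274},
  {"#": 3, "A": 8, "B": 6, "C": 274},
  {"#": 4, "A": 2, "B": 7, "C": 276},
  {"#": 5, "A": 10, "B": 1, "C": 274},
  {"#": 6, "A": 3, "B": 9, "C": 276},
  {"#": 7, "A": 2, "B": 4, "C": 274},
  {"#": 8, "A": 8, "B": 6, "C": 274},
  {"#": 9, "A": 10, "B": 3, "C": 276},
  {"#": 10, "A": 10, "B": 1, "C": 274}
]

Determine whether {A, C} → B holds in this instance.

Yes

(A=3, C=276): rows 1, 6 → B = 9, 9 ✓
(A=2, C=274): rows 2, 7 → B = 4, 4 ✓
(A=8, C=274): rows 3, 8 → B = 6, 6 ✓
(A=2, C=276): row 4 → B = 7 ✓
(A=10, C=274): rows 5, 10 → B = 1, 1 ✓
(A=10, C=276): row 9 → B = 3 ✓
Every {A, C} value is associated with a single B value, so {A, C} → B holds.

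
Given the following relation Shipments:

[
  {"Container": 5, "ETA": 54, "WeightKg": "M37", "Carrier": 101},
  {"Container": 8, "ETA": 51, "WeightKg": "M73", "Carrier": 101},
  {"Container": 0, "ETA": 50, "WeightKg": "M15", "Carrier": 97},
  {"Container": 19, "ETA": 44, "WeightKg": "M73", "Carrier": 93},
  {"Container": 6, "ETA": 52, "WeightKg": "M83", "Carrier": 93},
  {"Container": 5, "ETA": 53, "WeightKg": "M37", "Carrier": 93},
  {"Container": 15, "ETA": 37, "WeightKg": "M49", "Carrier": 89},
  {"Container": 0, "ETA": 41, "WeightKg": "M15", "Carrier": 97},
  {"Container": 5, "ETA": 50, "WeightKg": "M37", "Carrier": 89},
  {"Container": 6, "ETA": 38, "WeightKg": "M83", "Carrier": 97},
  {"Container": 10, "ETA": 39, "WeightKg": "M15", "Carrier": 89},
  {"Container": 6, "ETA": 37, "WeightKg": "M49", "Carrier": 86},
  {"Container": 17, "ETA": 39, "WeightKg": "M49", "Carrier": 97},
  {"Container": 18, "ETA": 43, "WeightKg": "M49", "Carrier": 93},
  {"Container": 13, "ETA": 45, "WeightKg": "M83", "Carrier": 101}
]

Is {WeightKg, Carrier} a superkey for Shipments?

Two distinct rows share (WeightKg=M15, Carrier=97), so {WeightKg, Carrier} does not determine every attribute — not a superkey.

No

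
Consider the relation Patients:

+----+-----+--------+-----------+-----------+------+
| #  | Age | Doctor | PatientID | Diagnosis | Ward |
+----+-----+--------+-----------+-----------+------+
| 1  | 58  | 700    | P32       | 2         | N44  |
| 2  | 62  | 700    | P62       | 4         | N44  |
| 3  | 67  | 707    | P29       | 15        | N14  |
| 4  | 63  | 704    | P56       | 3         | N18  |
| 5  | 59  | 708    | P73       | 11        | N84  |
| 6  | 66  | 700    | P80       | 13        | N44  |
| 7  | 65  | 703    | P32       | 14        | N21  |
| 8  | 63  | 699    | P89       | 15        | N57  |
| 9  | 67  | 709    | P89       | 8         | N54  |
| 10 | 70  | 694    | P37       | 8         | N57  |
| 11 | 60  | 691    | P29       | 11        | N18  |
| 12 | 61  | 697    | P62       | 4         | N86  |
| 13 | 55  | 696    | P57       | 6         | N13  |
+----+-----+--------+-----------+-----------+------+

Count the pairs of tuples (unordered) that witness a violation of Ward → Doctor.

Ward=N44: all 3 rows agree on Doctor — 0 pairs.
Ward=N18: violating pairs (4,11) — 1 pair.
Ward=N57: violating pairs (8,10) — 1 pair.

2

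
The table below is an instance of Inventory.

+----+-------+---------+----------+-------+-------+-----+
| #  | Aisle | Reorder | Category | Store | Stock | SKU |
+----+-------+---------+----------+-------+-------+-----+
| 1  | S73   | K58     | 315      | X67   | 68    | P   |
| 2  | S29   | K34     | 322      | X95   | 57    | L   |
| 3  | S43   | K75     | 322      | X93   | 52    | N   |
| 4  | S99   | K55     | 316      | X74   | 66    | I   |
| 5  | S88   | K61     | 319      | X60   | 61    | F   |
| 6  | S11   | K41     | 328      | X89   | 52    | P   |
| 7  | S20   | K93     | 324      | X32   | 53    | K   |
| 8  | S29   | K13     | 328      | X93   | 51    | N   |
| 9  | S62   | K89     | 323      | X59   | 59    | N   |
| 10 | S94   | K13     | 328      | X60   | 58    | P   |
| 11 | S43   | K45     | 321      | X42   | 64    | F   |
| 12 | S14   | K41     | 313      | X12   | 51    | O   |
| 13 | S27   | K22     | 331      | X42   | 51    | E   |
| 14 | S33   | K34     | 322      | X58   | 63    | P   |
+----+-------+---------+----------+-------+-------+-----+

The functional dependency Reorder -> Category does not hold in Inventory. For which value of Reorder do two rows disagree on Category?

K41

Reorder=K58: row 1 → Category = 315 ✓
Reorder=K34: rows 2, 14 → Category = 322, 322 ✓
Reorder=K75: row 3 → Category = 322 ✓
Reorder=K55: row 4 → Category = 316 ✓
Reorder=K61: row 5 → Category = 319 ✓
Reorder=K41: rows 6, 12 → Category takes values {328, 313} — violation
Reorder=K93: row 7 → Category = 324 ✓
Reorder=K13: rows 8, 10 → Category = 328, 328 ✓
Reorder=K89: row 9 → Category = 323 ✓
Reorder=K45: row 11 → Category = 321 ✓
Reorder=K22: row 13 → Category = 331 ✓
The only Reorder value with inconsistent Category is Reorder=K41.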